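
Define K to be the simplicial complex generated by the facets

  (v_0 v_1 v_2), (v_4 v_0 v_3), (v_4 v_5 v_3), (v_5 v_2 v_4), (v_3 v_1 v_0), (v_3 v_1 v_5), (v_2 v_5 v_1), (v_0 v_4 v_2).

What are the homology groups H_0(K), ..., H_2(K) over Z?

H_0 = Z,  H_1 = 0,  H_2 = Z.

Fix the vertex order v_0 < v_1 < v_2 < v_3 < v_4 < v_5 and write every simplex with vertices in increasing order. Then dim K = 2 and the simplices of K are:

  0-simplices (6): [v_0], [v_1], [v_2], [v_3], [v_4], [v_5]
  1-simplices (12): [v_0,v_1], [v_0,v_2], [v_0,v_3], [v_0,v_4], [v_1,v_2], [v_1,v_3], [v_1,v_5], [v_2,v_4], [v_2,v_5], [v_3,v_4], [v_3,v_5], [v_4,v_5]
  2-simplices (8): [v_0,v_1,v_2], [v_0,v_1,v_3], [v_0,v_2,v_4], [v_0,v_3,v_4], [v_1,v_2,v_5], [v_1,v_3,v_5], [v_2,v_4,v_5], [v_3,v_4,v_5]

Hence C_0 ≅ Z^6, C_1 ≅ Z^12, C_2 ≅ Z^8.

Boundary ∂_1: C_1 → C_0 maps an edge to its endpoints' difference, ∂[p,q] = q − p.
As a 6×12 matrix over Z this has rank 5, with invariant factors (1,1,1,1,1).

Boundary ∂_2: C_2 → C_1 sends each 2-simplex [p,q,r] to [q,r] − [p,r] + [p,q]. For instance
  ∂[v_0,v_3,v_4] = [v_3,v_4] − [v_0,v_4] + [v_0,v_3],
  ∂[v_0,v_2,v_4] = [v_2,v_4] − [v_0,v_4] + [v_0,v_2].
The 12×8 boundary matrix has rank 7 and Smith normal form diag(1,1,1,1,1,1,1).

From H_k ≅ ker(∂_k) / im(∂_{k+1}) we obtain:

  H_0: rank C_0 − rank ∂_1 = 6 − 5 = 1, and the invariant factors of ∂_1 are all 1, so H_0 = Z.
  H_1: rank ker ∂_1 − rank ∂_2 = (12 − 5) − 7 = 0, and the invariant factors of ∂_2 are all 1, so H_1 = 0.
  H_2: rank ker ∂_2 − rank ∂_3 = (8 − 7) − 0 = 1, and there is no ∂_3, so H_2 = Z.

As a check, the Euler characteristic is 6 − 12 + 8 = 2, which agrees with 1 − 0 + 1 = 2.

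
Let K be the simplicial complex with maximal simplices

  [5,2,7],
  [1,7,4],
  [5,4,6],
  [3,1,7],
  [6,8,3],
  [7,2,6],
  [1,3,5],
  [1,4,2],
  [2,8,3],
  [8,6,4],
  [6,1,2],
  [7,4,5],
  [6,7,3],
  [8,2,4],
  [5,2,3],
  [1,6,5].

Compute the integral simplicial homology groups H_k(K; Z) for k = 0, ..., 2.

H_0 ≅ Z,  H_1 ≅ Z^2,  H_2 ≅ Z.

Take the total order 1 < 2 < 3 < 4 < 5 < 6 < 7 < 8 on the vertex set. Then K (dimension 2) consists of the simplices:

  0-simplices (8): [1], [2], [3], [4], [5], [6], [7], [8]
  1-simplices (24): (24 of them)
  2-simplices (16): [1,2,4], [1,2,6], [1,3,5], [1,3,7], [1,4,7], [1,5,6], [2,3,5], [2,3,8], [2,4,8], [2,5,7], [2,6,7], [3,6,7], [3,6,8], [4,5,6], [4,5,7], [4,6,8]

giving chain groups C_0 ≅ Z^8, C_1 ≅ Z^24, C_2 ≅ Z^16.

∂_1: C_1 → C_0 sends each edge [p,q] (with p < q) to q − p.
The resulting 8×24 matrix has rank 7, and its Smith normal form has invariant factors (1,1,1,1,1,1,1).

∂_2: C_2 → C_1 maps a triangle to the signed sum of its edges. For instance
  ∂[1,2,6] = [2,6] − [1,6] + [1,2],
  ∂[1,5,6] = [5,6] − [1,6] + [1,5].
This gives a 24×16 integer matrix of rank 15; reducing to Smith normal form yields diagonal entries (1,1,1,1,1,1,1,1,1,1,1,1,1,1,1).

From H_k ≅ ker(∂_k) / im(∂_{k+1}) we obtain:

  H_0: rank C_0 − rank ∂_1 = 8 − 7 = 1, and the invariant factors of ∂_1 are all 1, so H_0 ≅ Z.
  H_1: rank ker ∂_1 − rank ∂_2 = (24 − 7) − 15 = 2, and the invariant factors of ∂_2 are all 1, so H_1 ≅ Z^2.
  H_2: rank ker ∂_2 − rank ∂_3 = (16 − 15) − 0 = 1, and there is no ∂_3, so H_2 ≅ Z.

As a check, the Euler characteristic is 8 − 24 + 16 = 0, which agrees with 1 − 2 + 1 = 0.
(K is a triangulation of the torus T^2.)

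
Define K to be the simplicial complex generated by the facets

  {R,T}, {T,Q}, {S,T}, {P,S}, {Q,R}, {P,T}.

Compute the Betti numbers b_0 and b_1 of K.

We work with the vertex ordering P < Q < R < S < T. The simplices of K, each written with vertices in increasing order, are:

  0-simplices (5): P, Q, R, S, T
  1-simplices (6): PS, PT, QR, QT, RT, ST

giving chain groups C_0 ≅ Z^5, C_1 ≅ Z^6.

∂_1: C_1 → C_0 maps an edge to its endpoints' difference, ∂[p,q] = q − p. For instance
  ∂PS = S − P.
As a 5×6 matrix over Z this has rank 4, with invariant factors (1,1,1,1).

Reading off H_k = ker ∂_k / im ∂_{k+1}:

  H_0: rank C_0 − rank ∂_1 = 5 − 4 = 1, and the invariant factors of ∂_1 are all 1, so H_0 ≅ Z.
  H_1: rank ker ∂_1 − rank ∂_2 = (6 − 4) − 0 = 2, and there is no ∂_2, so H_1 ≅ Z^2.

As a check, the Euler characteristic is 5 − 6 = -1, which agrees with 1 − 2 = -1.
(K is a triangulation of a wedge of 2 circles.)

Hence the Betti numbers are b_0 = 1, b_1 = 2.

b_0 = 1, b_1 = 2.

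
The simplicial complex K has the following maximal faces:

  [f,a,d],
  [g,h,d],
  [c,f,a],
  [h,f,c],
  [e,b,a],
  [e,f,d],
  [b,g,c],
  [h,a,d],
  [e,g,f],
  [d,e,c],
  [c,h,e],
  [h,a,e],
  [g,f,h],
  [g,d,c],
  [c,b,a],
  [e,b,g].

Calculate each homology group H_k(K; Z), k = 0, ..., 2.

Order the vertices as a < b < c < d < e < f < g < h. Listing each simplex with vertices in this order, K has dimension 2 with simplices:

  0-simplices (8): a, b, c, d, e, f, g, h
  1-simplices (24): ab, ac, ad, ae, af, ah, bc, be, bg, cd, ce, cf, cg, ch, de, df, dg, dh, ef, eg, eh, fg, fh, gh
  2-simplices (16): abc, abe, acf, adf, adh, aeh, bcg, beg, cde, cdg, ceh, cfh, def, dgh, efg, fgh

so the chain groups are C_0 ≅ Z^8, C_1 ≅ Z^24, C_2 ≅ Z^16.

The boundary map ∂_1: C_1 → C_0 maps an edge to its endpoints' difference, ∂[p,q] = q − p.
As a 8×24 matrix over Z this has rank 7, with invariant factors (1,1,1,1,1,1,1).

∂_2: C_2 → C_1 acts by ∂[p,q,r] = [q,r] − [p,r] + [p,q]. For instance
  ∂fgh = gh − fh + fg,
  ∂aeh = eh − ah + ae.
As a 24×16 matrix over Z this has rank 15, with invariant factors (1,1,1,1,1,1,1,1,1,1,1,1,1,1,1).

Reading off H_k = ker ∂_k / im ∂_{k+1}:

  H_0: rank C_0 − rank ∂_1 = 8 − 7 = 1, and the invariant factors of ∂_1 are all 1, so H_0 = Z.
  H_1: rank ker ∂_1 − rank ∂_2 = (24 − 7) − 15 = 2, and the invariant factors of ∂_2 are all 1, so H_1 = Z^2.
  H_2: rank ker ∂_2 − rank ∂_3 = (16 − 15) − 0 = 1, and there is no ∂_3, so H_2 = Z.

H_0 ≅ Z,  H_1 ≅ Z^2,  H_2 ≅ Z.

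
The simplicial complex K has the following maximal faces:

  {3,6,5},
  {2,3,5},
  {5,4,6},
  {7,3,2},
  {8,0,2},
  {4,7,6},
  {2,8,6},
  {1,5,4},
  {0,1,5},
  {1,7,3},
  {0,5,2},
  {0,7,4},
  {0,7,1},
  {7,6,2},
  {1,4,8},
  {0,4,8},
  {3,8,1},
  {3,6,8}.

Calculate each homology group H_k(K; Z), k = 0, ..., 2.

Order the vertices as 0 < 1 < 2 < 3 < 4 < 5 < 6 < 7 < 8. Listing each simplex with vertices in this order, K has dimension 2 with simplices:

  0-simplices (9): [0], [1], [2], [3], [4], [5], [6], [7], [8]
  1-simplices (27): (27 of them)
  2-simplices (18): [0,1,5], [0,1,7], [0,2,5], [0,2,8], [0,4,7], [0,4,8], [1,3,7], [1,3,8], [1,4,5], [1,4,8], [2,3,5], [2,3,7], [2,6,7], [2,6,8], [3,5,6], [3,6,8], [4,5,6], [4,6,7]

so the chain groups are C_0 ≅ Z^9, C_1 ≅ Z^27, C_2 ≅ Z^18.

Boundary ∂_1: C_1 → C_0 sends each edge [p,q] (with p < q) to q − p. For instance
  ∂[1,7] = [7] − [1].
The 9×27 boundary matrix has rank 8 and Smith normal form diag(1,1,1,1,1,1,1,1).

The boundary map ∂_2: C_2 → C_1 acts by ∂[p,q,r] = [q,r] − [p,r] + [p,q]. For instance
  ∂[1,3,8] = [3,8] − [1,8] + [1,3],
  ∂[0,4,8] = [4,8] − [0,8] + [0,4].
This gives a 27×18 integer matrix of rank 18; reducing to Smith normal form yields diagonal entries (1,1,1,1,1,1,1,1,1,1,1,1,1,1,1,1,1,2).

From H_k ≅ ker(∂_k) / im(∂_{k+1}) we obtain:

  H_0: rank C_0 − rank ∂_1 = 9 − 8 = 1, and the invariant factors of ∂_1 are all 1, so H_0 = Z.
  H_1: rank ker ∂_1 − rank ∂_2 = (27 − 8) − 18 = 1, and ∂_2 has invariant factor 2 > 1, so H_1 = Z ⊕ Z/2Z.
  H_2: rank ker ∂_2 − rank ∂_3 = (18 − 18) − 0 = 0, and there is no ∂_3, so H_2 = 0.

As a check, the Euler characteristic is 9 − 27 + 18 = 0, which agrees with 1 − 1 + 0 = 0.

H_0 = Z,  H_1 = Z ⊕ Z/2Z,  H_2 = 0.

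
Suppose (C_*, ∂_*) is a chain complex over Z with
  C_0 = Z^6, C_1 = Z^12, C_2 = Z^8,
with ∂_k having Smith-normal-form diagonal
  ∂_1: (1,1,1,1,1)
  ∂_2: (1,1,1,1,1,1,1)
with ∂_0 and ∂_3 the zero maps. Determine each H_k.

H_0: b_0 = 6 − 0 − 5 = 1; torsion from ∂_1 factors > 1: none. So H_0 = Z.
H_1: b_1 = 12 − 5 − 7 = 0; torsion from ∂_2 factors > 1: none. So H_1 = 0.
H_2: b_2 = 8 − 7 − 0 = 1; torsion from ∂_3 factors > 1: none. So H_2 = Z.

H_0 = Z,  H_1 = 0,  H_2 = Z.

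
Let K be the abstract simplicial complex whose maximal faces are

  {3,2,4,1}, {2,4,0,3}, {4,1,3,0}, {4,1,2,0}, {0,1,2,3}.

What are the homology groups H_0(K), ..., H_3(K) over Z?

H_0 ≅ Z,  H_1 = 0,  H_2 = 0,  H_3 ≅ Z.

We work with the vertex ordering 0 < 1 < 2 < 3 < 4. The simplices of K, each written with vertices in increasing order, are:

  0-simplices (5): [0], [1], [2], [3], [4]
  1-simplices (10): [0,1], [0,2], [0,3], [0,4], [1,2], [1,3], [1,4], [2,3], [2,4], [3,4]
  2-simplices (10): [0,1,2], [0,1,3], [0,1,4], [0,2,3], [0,2,4], [0,3,4], [1,2,3], [1,2,4], [1,3,4], [2,3,4]
  3-simplices (5): [0,1,2,3], [0,1,2,4], [0,1,3,4], [0,2,3,4], [1,2,3,4]

Hence C_0 ≅ Z^5, C_1 ≅ Z^10, C_2 ≅ Z^10, C_3 ≅ Z^5.

∂_1: C_1 → C_0 is given by ∂[p,q] = [q] − [p].
As a 5×10 matrix over Z this has rank 4, with invariant factors (1,1,1,1).

∂_2: C_2 → C_1 acts by ∂[p,q,r] = [q,r] − [p,r] + [p,q]. For instance
  ∂[0,1,2] = [1,2] − [0,2] + [0,1],
  ∂[1,2,3] = [2,3] − [1,3] + [1,2].
This gives a 10×10 integer matrix of rank 6; reducing to Smith normal form yields diagonal entries (1,1,1,1,1,1).

The boundary map ∂_3: C_3 → C_2 sends each 3-simplex σ to the alternating sum Σ_i (−1)^i (σ with its i-th vertex removed). For instance
  ∂[0,2,3,4] = [2,3,4] − [0,3,4] + [0,2,4] − [0,2,3],
  ∂[1,2,3,4] = [2,3,4] − [1,3,4] + [1,2,4] − [1,2,3].
As a 10×5 matrix over Z this has rank 4, with invariant factors (1,1,1,1).

Reading off H_k = ker ∂_k / im ∂_{k+1}:

  H_0: rank C_0 − rank ∂_1 = 5 − 4 = 1, and the invariant factors of ∂_1 are all 1, so H_0 = Z.
  H_1: rank ker ∂_1 − rank ∂_2 = (10 − 4) − 6 = 0, and the invariant factors of ∂_2 are all 1, so H_1 = 0.
  H_2: rank ker ∂_2 − rank ∂_3 = (10 − 6) − 4 = 0, and the invariant factors of ∂_3 are all 1, so H_2 = 0.
  H_3: rank ker ∂_3 − rank ∂_4 = (5 − 4) − 0 = 1, and there is no ∂_4, so H_3 = Z.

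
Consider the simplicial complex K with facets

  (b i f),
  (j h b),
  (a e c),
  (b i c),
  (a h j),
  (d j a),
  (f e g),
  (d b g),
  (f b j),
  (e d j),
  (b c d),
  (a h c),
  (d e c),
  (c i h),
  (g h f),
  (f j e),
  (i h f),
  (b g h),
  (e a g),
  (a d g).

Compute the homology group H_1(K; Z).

Order the vertices as a < b < c < d < e < f < g < h < i < j. Listing each simplex with vertices in this order, K has dimension 2 with simplices:

  0-simplices (10): a, b, c, d, e, f, g, h, i, j
  1-simplices (30): ac, ad, ae, ag, ah, aj, bc, bd, bf, bg, bh, bi, bj, cd, ce, ch, ci, de, dg, dj, ef, eg, ej, fg, fh, fi, fj, gh, hi, hj
  2-simplices (20): ace, ach, adg, adj, aeg, ahj, bcd, bci, bdg, bfi, bfj, bgh, bhj, cde, chi, dej, efg, efj, fgh, fhi

Hence C_0 ≅ Z^10, C_1 ≅ Z^30, C_2 ≅ Z^20.

∂_1: C_1 → C_0 maps an edge to its endpoints' difference, ∂[p,q] = q − p. For instance
  ∂ch = h − c.
The resulting 10×30 matrix has rank 9, and its Smith normal form has invariant factors (1,1,1,1,1,1,1,1,1).

The boundary map ∂_2: C_2 → C_1 maps a triangle to the signed sum of its edges. For instance
  ∂adg = dg − ag + ad,
  ∂ach = ch − ah + ac.
As a 30×20 matrix over Z this has rank 20, with invariant factors (1,1,1,1,1,1,1,1,1,1,1,1,1,1,1,1,1,1,1,2).

Now H_k = ker ∂_k / im ∂_{k+1}, so:

  H_1: rank ker ∂_1 − rank ∂_2 = (30 − 9) − 20 = 1, and ∂_2 has invariant factor 2 > 1, so H_1 = Z ⊕ Z/2.

(K is a triangulation of the Klein bottle.)

H_1 ≅ Z ⊕ Z/2.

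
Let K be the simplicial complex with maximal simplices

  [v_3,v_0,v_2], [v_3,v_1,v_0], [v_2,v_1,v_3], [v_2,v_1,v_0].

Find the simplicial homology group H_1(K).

H_1 ≅ 0.

Fix the vertex order v_0 < v_1 < v_2 < v_3 and write every simplex with vertices in increasing order. Then dim K = 2 and the simplices of K are:

  0-simplices (4): [v_0], [v_1], [v_2], [v_3]
  1-simplices (6): [v_0,v_1], [v_0,v_2], [v_0,v_3], [v_1,v_2], [v_1,v_3], [v_2,v_3]
  2-simplices (4): [v_0,v_1,v_2], [v_0,v_1,v_3], [v_0,v_2,v_3], [v_1,v_2,v_3]

giving chain groups C_0 ≅ Z^4, C_1 ≅ Z^6, C_2 ≅ Z^4.

Boundary ∂_1: C_1 → C_0 is given by ∂[p,q] = [q] − [p].
The 4×6 boundary matrix has rank 3 and Smith normal form diag(1,1,1).

The boundary map ∂_2: C_2 → C_1 acts by ∂[p,q,r] = [q,r] − [p,r] + [p,q]. For instance
  ∂[v_0,v_1,v_3] = [v_1,v_3] − [v_0,v_3] + [v_0,v_1],
  ∂[v_0,v_1,v_2] = [v_1,v_2] − [v_0,v_2] + [v_0,v_1].
The 6×4 boundary matrix has rank 3 and Smith normal form diag(1,1,1).

Now H_k = ker ∂_k / im ∂_{k+1}, so:

  H_1: rank ker ∂_1 − rank ∂_2 = (6 − 3) − 3 = 0, and the invariant factors of ∂_2 are all 1, so H_1 = 0.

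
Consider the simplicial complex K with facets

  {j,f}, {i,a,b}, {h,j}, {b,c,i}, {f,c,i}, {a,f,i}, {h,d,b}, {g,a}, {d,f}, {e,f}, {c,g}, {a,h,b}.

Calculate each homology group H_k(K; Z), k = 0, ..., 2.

Take the total order a < b < c < d < e < f < g < h < i < j on the vertex set. Then K (dimension 2) consists of the simplices:

  0-simplices (10): a, b, c, d, e, f, g, h, i, j
  1-simplices (18): ab, af, ag, ah, ai, bc, bd, bh, bi, cf, cg, ci, df, dh, ef, fi, fj, hj
  2-simplices (6): abh, abi, afi, bci, bdh, cfi

giving chain groups C_0 ≅ Z^10, C_1 ≅ Z^18, C_2 ≅ Z^6.

The boundary map ∂_1: C_1 → C_0 is given by ∂[p,q] = [q] − [p]. For instance
  ∂df = f − d.
As a 10×18 matrix over Z this has rank 9, with invariant factors (1,1,1,1,1,1,1,1,1).

Boundary ∂_2: C_2 → C_1 acts by ∂[p,q,r] = [q,r] − [p,r] + [p,q]. For instance
  ∂bci = ci − bi + bc,
  ∂cfi = fi − ci + cf.
This gives a 18×6 integer matrix of rank 6; reducing to Smith normal form yields diagonal entries (1,1,1,1,1,1).

Computing H_k = (kernel of ∂_k) / (image of ∂_{k+1}):

  H_0: rank C_0 − rank ∂_1 = 10 − 9 = 1, and the invariant factors of ∂_1 are all 1, so H_0 ≅ Z.
  H_1: rank ker ∂_1 − rank ∂_2 = (18 − 9) − 6 = 3, and the invariant factors of ∂_2 are all 1, so H_1 ≅ Z^3.
  H_2: rank ker ∂_2 − rank ∂_3 = (6 − 6) − 0 = 0, and there is no ∂_3, so H_2 ≅ 0.

As a check, the Euler characteristic is 10 − 18 + 6 = -2, which agrees with 1 − 3 + 0 = -2.

H_0 ≅ Z,  H_1 ≅ Z^3,  H_2 = 0.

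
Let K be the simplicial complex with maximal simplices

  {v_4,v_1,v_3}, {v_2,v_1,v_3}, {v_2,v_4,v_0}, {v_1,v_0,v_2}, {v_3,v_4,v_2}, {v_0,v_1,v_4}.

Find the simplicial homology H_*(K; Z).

We work with the vertex ordering v_0 < v_1 < v_2 < v_3 < v_4. The simplices of K, each written with vertices in increasing order, are:

  0-simplices (5): [v_0], [v_1], [v_2], [v_3], [v_4]
  1-simplices (9): [v_0,v_1], [v_0,v_2], [v_0,v_4], [v_1,v_2], [v_1,v_3], [v_1,v_4], [v_2,v_3], [v_2,v_4], [v_3,v_4]
  2-simplices (6): [v_0,v_1,v_2], [v_0,v_1,v_4], [v_0,v_2,v_4], [v_1,v_2,v_3], [v_1,v_3,v_4], [v_2,v_3,v_4]

so the chain groups are C_0 ≅ Z^5, C_1 ≅ Z^9, C_2 ≅ Z^6.

∂_1: C_1 → C_0 maps an edge to its endpoints' difference, ∂[p,q] = q − p. For instance
  ∂[v_1,v_2] = [v_2] − [v_1].
This gives a 5×9 integer matrix of rank 4; reducing to Smith normal form yields diagonal entries (1,1,1,1).

The boundary map ∂_2: C_2 → C_1 sends each 2-simplex [p,q,r] to [q,r] − [p,r] + [p,q]. For instance
  ∂[v_0,v_1,v_2] = [v_1,v_2] − [v_0,v_2] + [v_0,v_1],
  ∂[v_2,v_3,v_4] = [v_3,v_4] − [v_2,v_4] + [v_2,v_3].
The 9×6 boundary matrix has rank 5 and Smith normal form diag(1,1,1,1,1).

Reading off H_k = ker ∂_k / im ∂_{k+1}:

  H_0: rank C_0 − rank ∂_1 = 5 − 4 = 1, and the invariant factors of ∂_1 are all 1, so H_0 ≅ Z.
  H_1: rank ker ∂_1 − rank ∂_2 = (9 − 4) − 5 = 0, and the invariant factors of ∂_2 are all 1, so H_1 ≅ 0.
  H_2: rank ker ∂_2 − rank ∂_3 = (6 − 5) − 0 = 1, and there is no ∂_3, so H_2 ≅ Z.

(K is a triangulation of the 2-sphere S^2.)

H_0 = Z,  H_1 = 0,  H_2 = Z.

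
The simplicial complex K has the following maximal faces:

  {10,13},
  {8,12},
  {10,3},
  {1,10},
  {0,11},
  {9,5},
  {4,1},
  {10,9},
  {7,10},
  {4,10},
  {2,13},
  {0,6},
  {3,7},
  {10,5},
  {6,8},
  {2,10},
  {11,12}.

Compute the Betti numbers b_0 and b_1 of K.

b_0 = 2, b_1 = 5.

Fix the vertex order 0 < 1 < 2 < 3 < 4 < 5 < 6 < 7 < 8 < 9 < 10 < 11 < 12 < 13 and write every simplex with vertices in increasing order. Then dim K = 1 and the simplices of K are:

  0-simplices (14): [0], [1], [2], [3], [4], [5], [6], [7], [8], [9], [10], [11], [12], [13]
  1-simplices (17): [0,6], [0,11], [1,4], [1,10], [2,10], [2,13], [3,7], [3,10], [4,10], [5,9], [5,10], [6,8], [7,10], [8,12], [9,10], [10,13], [11,12]

Hence C_0 ≅ Z^14, C_1 ≅ Z^17.

The boundary map ∂_1: C_1 → C_0 sends each edge [p,q] (with p < q) to q − p. For instance
  ∂[9,10] = [10] − [9].
This gives a 14×17 integer matrix of rank 12; reducing to Smith normal form yields diagonal entries (1,1,1,1,1,1,1,1,1,1,1,1).

From H_k ≅ ker(∂_k) / im(∂_{k+1}) we obtain:

  H_0: rank C_0 − rank ∂_1 = 14 − 12 = 2, and the invariant factors of ∂_1 are all 1, so H_0 ≅ Z^2.
  H_1: rank ker ∂_1 − rank ∂_2 = (17 − 12) − 0 = 5, and there is no ∂_2, so H_1 ≅ Z^5.

Hence the Betti numbers are b_0 = 2, b_1 = 5.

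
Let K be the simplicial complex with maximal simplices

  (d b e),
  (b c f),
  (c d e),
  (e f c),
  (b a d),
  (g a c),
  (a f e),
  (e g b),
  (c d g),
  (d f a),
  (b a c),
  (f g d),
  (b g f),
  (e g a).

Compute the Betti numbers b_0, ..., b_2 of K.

b_0 = 1, b_1 = 2, b_2 = 1.

Take the total order a < b < c < d < e < f < g on the vertex set. Then K (dimension 2) consists of the simplices:

  0-simplices (7): a, b, c, d, e, f, g
  1-simplices (21): ab, ac, ad, ae, af, ag, bc, bd, be, bf, bg, cd, ce, cf, cg, de, df, dg, ef, eg, fg
  2-simplices (14): abc, abd, acg, adf, aef, aeg, bcf, bde, beg, bfg, cde, cdg, cef, dfg

Hence C_0 ≅ Z^7, C_1 ≅ Z^21, C_2 ≅ Z^14.

Boundary ∂_1: C_1 → C_0 maps an edge to its endpoints' difference, ∂[p,q] = q − p.
This gives a 7×21 integer matrix of rank 6; reducing to Smith normal form yields diagonal entries (1,1,1,1,1,1).

The boundary map ∂_2: C_2 → C_1 sends each 2-simplex [p,q,r] to [q,r] − [p,r] + [p,q]. For instance
  ∂abd = bd − ad + ab,
  ∂adf = df − af + ad.
This gives a 21×14 integer matrix of rank 13; reducing to Smith normal form yields diagonal entries (1,1,1,1,1,1,1,1,1,1,1,1,1).

Computing H_k = (kernel of ∂_k) / (image of ∂_{k+1}):

  H_0: rank C_0 − rank ∂_1 = 7 − 6 = 1, and the invariant factors of ∂_1 are all 1, so H_0 ≅ Z.
  H_1: rank ker ∂_1 − rank ∂_2 = (21 − 6) − 13 = 2, and the invariant factors of ∂_2 are all 1, so H_1 ≅ Z^2.
  H_2: rank ker ∂_2 − rank ∂_3 = (14 − 13) − 0 = 1, and there is no ∂_3, so H_2 ≅ Z.

As a check, the Euler characteristic is 7 − 21 + 14 = 0, which agrees with 1 − 2 + 1 = 0.

Hence the Betti numbers are b_0 = 1, b_1 = 2, b_2 = 1.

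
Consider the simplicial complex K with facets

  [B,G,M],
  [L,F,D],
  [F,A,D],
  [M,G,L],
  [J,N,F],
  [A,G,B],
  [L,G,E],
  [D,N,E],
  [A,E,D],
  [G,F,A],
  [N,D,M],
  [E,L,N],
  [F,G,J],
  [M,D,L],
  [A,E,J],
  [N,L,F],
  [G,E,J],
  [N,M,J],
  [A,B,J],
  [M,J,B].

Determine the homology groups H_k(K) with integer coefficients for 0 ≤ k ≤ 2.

H_0 = Z,  H_1 = Z ⊕ Z/2Z,  H_2 = 0.

We work with the vertex ordering A < B < D < E < F < G < J < L < M < N. The simplices of K, each written with vertices in increasing order, are:

  0-simplices (10): A, B, D, E, F, G, J, L, M, N
  1-simplices (30): AB, AD, AE, AF, AG, AJ, BG, BJ, BM, DE, DF, DL, DM, DN, EG, EJ, EL, EN, FG, FJ, FL, FN, GJ, GL, GM, JM, JN, LM, LN, MN
  2-simplices (20): ABG, ABJ, ADE, ADF, AEJ, AFG, BGM, BJM, DEN, DFL, DLM, DMN, EGJ, EGL, ELN, FGJ, FJN, FLN, GLM, JMN

so the chain groups are C_0 ≅ Z^10, C_1 ≅ Z^30, C_2 ≅ Z^20.

The boundary map ∂_1: C_1 → C_0 sends each edge [p,q] (with p < q) to q − p.
As a 10×30 matrix over Z this has rank 9, with invariant factors (1,1,1,1,1,1,1,1,1).

∂_2: C_2 → C_1 acts by ∂[p,q,r] = [q,r] − [p,r] + [p,q]. For instance
  ∂FJN = JN − FN + FJ,
  ∂BJM = JM − BM + BJ.
The 30×20 boundary matrix has rank 20 and Smith normal form diag(1,1,1,1,1,1,1,1,1,1,1,1,1,1,1,1,1,1,1,2).

Now H_k = ker ∂_k / im ∂_{k+1}, so:

  H_0: rank C_0 − rank ∂_1 = 10 − 9 = 1, and the invariant factors of ∂_1 are all 1, so H_0 = Z.
  H_1: rank ker ∂_1 − rank ∂_2 = (30 − 9) − 20 = 1, and ∂_2 has invariant factor 2 > 1, so H_1 = Z ⊕ Z/2Z.
  H_2: rank ker ∂_2 − rank ∂_3 = (20 − 20) − 0 = 0, and there is no ∂_3, so H_2 = 0.

As a check, the Euler characteristic is 10 − 30 + 20 = 0, which agrees with 1 − 1 + 0 = 0.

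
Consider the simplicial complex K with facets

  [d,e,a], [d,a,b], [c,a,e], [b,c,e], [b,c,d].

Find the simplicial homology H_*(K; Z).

Take the total order a < b < c < d < e on the vertex set. Then K (dimension 2) consists of the simplices:

  0-simplices (5): a, b, c, d, e
  1-simplices (10): ab, ac, ad, ae, bc, bd, be, cd, ce, de
  2-simplices (5): abd, ace, ade, bcd, bce

Hence C_0 ≅ Z^5, C_1 ≅ Z^10, C_2 ≅ Z^5.

The boundary map ∂_1: C_1 → C_0 sends each edge [p,q] (with p < q) to q − p. For instance
  ∂be = e − b.
As a 5×10 matrix over Z this has rank 4, with invariant factors (1,1,1,1).

Boundary ∂_2: C_2 → C_1 maps a triangle to the signed sum of its edges. For instance
  ∂bce = ce − be + bc,
  ∂ade = de − ae + ad.
As a 10×5 matrix over Z this has rank 5, with invariant factors (1,1,1,1,1).

Now H_k = ker ∂_k / im ∂_{k+1}, so:

  H_0: rank C_0 − rank ∂_1 = 5 − 4 = 1, and the invariant factors of ∂_1 are all 1, so H_0 = Z.
  H_1: rank ker ∂_1 − rank ∂_2 = (10 − 4) − 5 = 1, and the invariant factors of ∂_2 are all 1, so H_1 = Z.
  H_2: rank ker ∂_2 − rank ∂_3 = (5 − 5) − 0 = 0, and there is no ∂_3, so H_2 = 0.

(K is a triangulation of the Möbius band.)

H_0 = Z,  H_1 = Z,  H_2 = 0.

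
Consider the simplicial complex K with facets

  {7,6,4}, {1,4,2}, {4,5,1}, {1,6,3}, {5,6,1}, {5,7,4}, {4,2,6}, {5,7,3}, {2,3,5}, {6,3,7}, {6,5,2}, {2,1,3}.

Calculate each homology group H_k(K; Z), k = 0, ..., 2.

H_0 ≅ Z,  H_1 ≅ Z/2,  H_2 = 0.

We work with the vertex ordering 1 < 2 < 3 < 4 < 5 < 6 < 7. The simplices of K, each written with vertices in increasing order, are:

  0-simplices (7): [1], [2], [3], [4], [5], [6], [7]
  1-simplices (18): [1,2], [1,3], [1,4], [1,5], [1,6], [2,3], [2,4], [2,5], [2,6], [3,5], [3,6], [3,7], [4,5], [4,6], [4,7], [5,6], [5,7], [6,7]
  2-simplices (12): [1,2,3], [1,2,4], [1,3,6], [1,4,5], [1,5,6], [2,3,5], [2,4,6], [2,5,6], [3,5,7], [3,6,7], [4,5,7], [4,6,7]

giving chain groups C_0 ≅ Z^7, C_1 ≅ Z^18, C_2 ≅ Z^12.

∂_1: C_1 → C_0 sends each edge [p,q] (with p < q) to q − p.
As a 7×18 matrix over Z this has rank 6, with invariant factors (1,1,1,1,1,1).

Boundary ∂_2: C_2 → C_1 acts by ∂[p,q,r] = [q,r] − [p,r] + [p,q]. For instance
  ∂[1,2,3] = [2,3] − [1,3] + [1,2],
  ∂[1,4,5] = [4,5] − [1,5] + [1,4].
As a 18×12 matrix over Z this has rank 12, with invariant factors (1,1,1,1,1,1,1,1,1,1,1,2).

Reading off H_k = ker ∂_k / im ∂_{k+1}:

  H_0: rank C_0 − rank ∂_1 = 7 − 6 = 1, and the invariant factors of ∂_1 are all 1, so H_0 ≅ Z.
  H_1: rank ker ∂_1 − rank ∂_2 = (18 − 6) − 12 = 0, and ∂_2 has invariant factor 2 > 1, so H_1 ≅ Z/2.
  H_2: rank ker ∂_2 − rank ∂_3 = (12 − 12) − 0 = 0, and there is no ∂_3, so H_2 ≅ 0.

As a check, the Euler characteristic is 7 − 18 + 12 = 1, which agrees with 1 − 0 + 0 = 1.
(K is a triangulation of the real projective plane RP^2.)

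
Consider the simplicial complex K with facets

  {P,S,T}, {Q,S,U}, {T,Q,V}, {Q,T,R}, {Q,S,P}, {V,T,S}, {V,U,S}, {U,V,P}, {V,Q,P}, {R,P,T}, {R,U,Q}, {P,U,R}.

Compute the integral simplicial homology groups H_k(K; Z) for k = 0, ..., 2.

Order the vertices as P < Q < R < S < T < U < V. Listing each simplex with vertices in this order, K has dimension 2 with simplices:

  0-simplices (7): P, Q, R, S, T, U, V
  1-simplices (18): PQ, PR, PS, PT, PU, PV, QR, QS, QT, QU, QV, RT, RU, ST, SU, SV, TV, UV
  2-simplices (12): PQS, PQV, PRT, PRU, PST, PUV, QRT, QRU, QSU, QTV, STV, SUV

so the chain groups are C_0 ≅ Z^7, C_1 ≅ Z^18, C_2 ≅ Z^12.

The boundary map ∂_1: C_1 → C_0 is given by ∂[p,q] = [q] − [p]. For instance
  ∂QT = T − Q.
The 7×18 boundary matrix has rank 6 and Smith normal form diag(1,1,1,1,1,1).

Boundary ∂_2: C_2 → C_1 maps a triangle to the signed sum of its edges. For instance
  ∂PQS = QS − PS + PQ,
  ∂QRU = RU − QU + QR.
The 18×12 boundary matrix has rank 12 and Smith normal form diag(1,1,1,1,1,1,1,1,1,1,1,2).

Now H_k = ker ∂_k / im ∂_{k+1}, so:

  H_0: rank C_0 − rank ∂_1 = 7 − 6 = 1, and the invariant factors of ∂_1 are all 1, so H_0 ≅ Z.
  H_1: rank ker ∂_1 − rank ∂_2 = (18 − 6) − 12 = 0, and ∂_2 has invariant factor 2 > 1, so H_1 ≅ Z_2.
  H_2: rank ker ∂_2 − rank ∂_3 = (12 − 12) − 0 = 0, and there is no ∂_3, so H_2 ≅ 0.

As a check, the Euler characteristic is 7 − 18 + 12 = 1, which agrees with 1 − 0 + 0 = 1.

H_0 = Z,  H_1 = Z_2,  H_2 = 0.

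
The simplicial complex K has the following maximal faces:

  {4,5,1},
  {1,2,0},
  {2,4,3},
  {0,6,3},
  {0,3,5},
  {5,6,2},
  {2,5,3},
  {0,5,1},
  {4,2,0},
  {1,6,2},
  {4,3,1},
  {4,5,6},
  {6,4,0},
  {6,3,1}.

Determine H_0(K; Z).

Take the total order 0 < 1 < 2 < 3 < 4 < 5 < 6 on the vertex set. Then K (dimension 2) consists of the simplices:

  0-simplices (7): [0], [1], [2], [3], [4], [5], [6]
  1-simplices (21): [0,1], [0,2], [0,3], [0,4], [0,5], [0,6], [1,2], [1,3], [1,4], [1,5], [1,6], [2,3], [2,4], [2,5], [2,6], [3,4], [3,5], [3,6], [4,5], [4,6], [5,6]
  2-simplices (14): [0,1,2], [0,1,5], [0,2,4], [0,3,5], [0,3,6], [0,4,6], [1,2,6], [1,3,4], [1,3,6], [1,4,5], [2,3,4], [2,3,5], [2,5,6], [4,5,6]

giving chain groups C_0 ≅ Z^7, C_1 ≅ Z^21, C_2 ≅ Z^14.

∂_1: C_1 → C_0 maps an edge to its endpoints' difference, ∂[p,q] = q − p. For instance
  ∂[4,6] = [6] − [4].
This gives a 7×21 integer matrix of rank 6; reducing to Smith normal form yields diagonal entries (1,1,1,1,1,1).

Boundary ∂_2: C_2 → C_1 acts by ∂[p,q,r] = [q,r] − [p,r] + [p,q]. For instance
  ∂[1,4,5] = [4,5] − [1,5] + [1,4],
  ∂[1,3,6] = [3,6] − [1,6] + [1,3].
The resulting 21×14 matrix has rank 13, and its Smith normal form has invariant factors (1,1,1,1,1,1,1,1,1,1,1,1,1).

Reading off H_k = ker ∂_k / im ∂_{k+1}:

  H_0: rank C_0 − rank ∂_1 = 7 − 6 = 1, and the invariant factors of ∂_1 are all 1, so H_0 ≅ Z.

H_0 = Z.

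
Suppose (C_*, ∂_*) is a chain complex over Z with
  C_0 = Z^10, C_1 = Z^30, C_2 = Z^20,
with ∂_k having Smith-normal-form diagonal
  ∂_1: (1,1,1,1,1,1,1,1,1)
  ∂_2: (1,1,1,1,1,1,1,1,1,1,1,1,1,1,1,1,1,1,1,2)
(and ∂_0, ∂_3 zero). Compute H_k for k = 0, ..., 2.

H_0: b_0 = 10 − 0 − 9 = 1; torsion from ∂_1 factors > 1: none. So H_0 ≅ Z.
H_1: b_1 = 30 − 9 − 20 = 1; torsion from ∂_2 factors > 1: [2]. So H_1 ≅ Z × Z/2.
H_2: b_2 = 20 − 20 − 0 = 0; torsion from ∂_3 factors > 1: none. So H_2 ≅ 0.

H_0 ≅ Z,  H_1 ≅ Z × Z/2,  H_2 = 0.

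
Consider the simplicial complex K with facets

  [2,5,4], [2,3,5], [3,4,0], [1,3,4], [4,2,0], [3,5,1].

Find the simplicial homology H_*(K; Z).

H_0 = Z,  H_1 = Z,  H_2 = 0.

K has 6 vertices, 12 edges, 6 triangles.
rank ∂_0 = 0, rank ∂_1 = 5 ⇒ b_0 = 6 − 0 − 5 = 1; all invariant factors of ∂_1 are 1 so no torsion. So H_0 = Z.
rank ∂_1 = 5, rank ∂_2 = 6 ⇒ b_1 = 12 − 5 − 6 = 1; all invariant factors of ∂_2 are 1 so no torsion. So H_1 = Z.
rank ∂_2 = 6, rank ∂_3 = 0 ⇒ b_2 = 6 − 6 − 0 = 0. So H_2 = 0.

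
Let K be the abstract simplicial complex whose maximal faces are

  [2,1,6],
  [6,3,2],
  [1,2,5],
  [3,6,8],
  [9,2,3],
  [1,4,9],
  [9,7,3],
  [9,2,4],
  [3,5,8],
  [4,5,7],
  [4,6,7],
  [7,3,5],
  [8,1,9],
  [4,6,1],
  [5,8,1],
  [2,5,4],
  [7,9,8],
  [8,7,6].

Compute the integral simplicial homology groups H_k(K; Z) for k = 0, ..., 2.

Order the vertices as 1 < 2 < 3 < 4 < 5 < 6 < 7 < 8 < 9. Listing each simplex with vertices in this order, K has dimension 2 with simplices:

  0-simplices (9): [1], [2], [3], [4], [5], [6], [7], [8], [9]
  1-simplices (27): (27 of them)
  2-simplices (18): [1,2,5], [1,2,6], [1,4,6], [1,4,9], [1,5,8], [1,8,9], [2,3,6], [2,3,9], [2,4,5], [2,4,9], [3,5,7], [3,5,8], [3,6,8], [3,7,9], [4,5,7], [4,6,7], [6,7,8], [7,8,9]

so the chain groups are C_0 ≅ Z^9, C_1 ≅ Z^27, C_2 ≅ Z^18.

Boundary ∂_1: C_1 → C_0 maps an edge to its endpoints' difference, ∂[p,q] = q − p.
This gives a 9×27 integer matrix of rank 8; reducing to Smith normal form yields diagonal entries (1,1,1,1,1,1,1,1).

∂_2: C_2 → C_1 acts by ∂[p,q,r] = [q,r] − [p,r] + [p,q]. For instance
  ∂[3,5,8] = [5,8] − [3,8] + [3,5],
  ∂[3,7,9] = [7,9] − [3,9] + [3,7].
This gives a 27×18 integer matrix of rank 18; reducing to Smith normal form yields diagonal entries (1,1,1,1,1,1,1,1,1,1,1,1,1,1,1,1,1,2).

Reading off H_k = ker ∂_k / im ∂_{k+1}:

  H_0: rank C_0 − rank ∂_1 = 9 − 8 = 1, and the invariant factors of ∂_1 are all 1, so H_0 ≅ Z.
  H_1: rank ker ∂_1 − rank ∂_2 = (27 − 8) − 18 = 1, and ∂_2 has invariant factor 2 > 1, so H_1 ≅ Z ⊕ Z/2.
  H_2: rank ker ∂_2 − rank ∂_3 = (18 − 18) − 0 = 0, and there is no ∂_3, so H_2 ≅ 0.

(K is a triangulation of the Klein bottle.)

H_0 ≅ Z,  H_1 ≅ Z ⊕ Z/2,  H_2 = 0.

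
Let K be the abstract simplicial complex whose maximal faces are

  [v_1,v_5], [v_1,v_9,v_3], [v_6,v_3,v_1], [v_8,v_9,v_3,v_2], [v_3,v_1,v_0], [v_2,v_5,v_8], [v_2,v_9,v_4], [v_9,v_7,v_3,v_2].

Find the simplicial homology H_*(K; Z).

H_0 = Z,  H_1 = Z,  H_2 = 0,  H_3 = 0.

K has 10 vertices, 20 edges, 12 triangles, 2 3-simplices.
rank ∂_0 = 0, rank ∂_1 = 9 ⇒ b_0 = 10 − 0 − 9 = 1; all invariant factors of ∂_1 are 1 so no torsion. So H_0 = Z.
rank ∂_1 = 9, rank ∂_2 = 10 ⇒ b_1 = 20 − 9 − 10 = 1; all invariant factors of ∂_2 are 1 so no torsion. So H_1 = Z.
rank ∂_2 = 10, rank ∂_3 = 2 ⇒ b_2 = 12 − 10 − 2 = 0; all invariant factors of ∂_3 are 1 so no torsion. So H_2 = 0.
rank ∂_3 = 2, rank ∂_4 = 0 ⇒ b_3 = 2 − 2 − 0 = 0. So H_3 = 0.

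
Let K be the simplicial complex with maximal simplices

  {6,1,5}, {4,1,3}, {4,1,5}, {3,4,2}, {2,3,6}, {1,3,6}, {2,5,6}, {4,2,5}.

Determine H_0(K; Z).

We work with the vertex ordering 1 < 2 < 3 < 4 < 5 < 6. The simplices of K, each written with vertices in increasing order, are:

  0-simplices (6): [1], [2], [3], [4], [5], [6]
  1-simplices (12): [1,3], [1,4], [1,5], [1,6], [2,3], [2,4], [2,5], [2,6], [3,4], [3,6], [4,5], [5,6]
  2-simplices (8): [1,3,4], [1,3,6], [1,4,5], [1,5,6], [2,3,4], [2,3,6], [2,4,5], [2,5,6]

so the chain groups are C_0 ≅ Z^6, C_1 ≅ Z^12, C_2 ≅ Z^8.

Boundary ∂_1: C_1 → C_0 is given by ∂[p,q] = [q] − [p].
The resulting 6×12 matrix has rank 5, and its Smith normal form has invariant factors (1,1,1,1,1).

Boundary ∂_2: C_2 → C_1 maps a triangle to the signed sum of its edges. For instance
  ∂[2,3,4] = [3,4] − [2,4] + [2,3],
  ∂[2,5,6] = [5,6] − [2,6] + [2,5].
The resulting 12×8 matrix has rank 7, and its Smith normal form has invariant factors (1,1,1,1,1,1,1).

From H_k ≅ ker(∂_k) / im(∂_{k+1}) we obtain:

  H_0: rank C_0 − rank ∂_1 = 6 − 5 = 1, and the invariant factors of ∂_1 are all 1, so H_0 ≅ Z.

H_0 = Z.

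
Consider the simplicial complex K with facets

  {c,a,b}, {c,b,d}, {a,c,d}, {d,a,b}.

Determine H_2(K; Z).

K has 4 vertices, 6 edges, 4 triangles.
rank ∂_2 = 3, rank ∂_3 = 0 ⇒ b_2 = 4 − 3 − 0 = 1. So H_2 ≅ Z.

H_2 ≅ Z.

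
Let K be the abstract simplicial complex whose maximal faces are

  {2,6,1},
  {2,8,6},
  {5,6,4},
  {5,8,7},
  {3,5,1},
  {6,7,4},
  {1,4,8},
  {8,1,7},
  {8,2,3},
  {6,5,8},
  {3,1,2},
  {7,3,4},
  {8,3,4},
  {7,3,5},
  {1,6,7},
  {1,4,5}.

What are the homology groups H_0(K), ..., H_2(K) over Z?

We work with the vertex ordering 1 < 2 < 3 < 4 < 5 < 6 < 7 < 8. The simplices of K, each written with vertices in increasing order, are:

  0-simplices (8): [1], [2], [3], [4], [5], [6], [7], [8]
  1-simplices (24): (24 of them)
  2-simplices (16): [1,2,3], [1,2,6], [1,3,5], [1,4,5], [1,4,8], [1,6,7], [1,7,8], [2,3,8], [2,6,8], [3,4,7], [3,4,8], [3,5,7], [4,5,6], [4,6,7], [5,6,8], [5,7,8]

so the chain groups are C_0 ≅ Z^8, C_1 ≅ Z^24, C_2 ≅ Z^16.

∂_1: C_1 → C_0 maps an edge to its endpoints' difference, ∂[p,q] = q − p. For instance
  ∂[3,5] = [5] − [3].
The 8×24 boundary matrix has rank 7 and Smith normal form diag(1,1,1,1,1,1,1).

The boundary map ∂_2: C_2 → C_1 acts by ∂[p,q,r] = [q,r] − [p,r] + [p,q]. For instance
  ∂[1,2,3] = [2,3] − [1,3] + [1,2],
  ∂[3,5,7] = [5,7] − [3,7] + [3,5].
This gives a 24×16 integer matrix of rank 15; reducing to Smith normal form yields diagonal entries (1,1,1,1,1,1,1,1,1,1,1,1,1,1,1).

Computing H_k = (kernel of ∂_k) / (image of ∂_{k+1}):

  H_0: rank C_0 − rank ∂_1 = 8 − 7 = 1, and the invariant factors of ∂_1 are all 1, so H_0 = Z.
  H_1: rank ker ∂_1 − rank ∂_2 = (24 − 7) − 15 = 2, and the invariant factors of ∂_2 are all 1, so H_1 = Z^2.
  H_2: rank ker ∂_2 − rank ∂_3 = (16 − 15) − 0 = 1, and there is no ∂_3, so H_2 = Z.

(K is a triangulation of the torus T^2.)

H_0 = Z,  H_1 = Z^2,  H_2 = Z.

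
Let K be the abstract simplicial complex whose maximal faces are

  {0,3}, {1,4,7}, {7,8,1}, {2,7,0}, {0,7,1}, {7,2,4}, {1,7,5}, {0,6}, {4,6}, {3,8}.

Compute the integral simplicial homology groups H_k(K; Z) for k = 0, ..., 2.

H_0 ≅ Z,  H_1 ≅ Z^2,  H_2 = 0.

K has 9 vertices, 16 edges, 6 triangles.
rank ∂_0 = 0, rank ∂_1 = 8 ⇒ b_0 = 9 − 0 − 8 = 1; all invariant factors of ∂_1 are 1 so no torsion. So H_0 = Z.
rank ∂_1 = 8, rank ∂_2 = 6 ⇒ b_1 = 16 − 8 − 6 = 2; all invariant factors of ∂_2 are 1 so no torsion. So H_1 = Z^2.
rank ∂_2 = 6, rank ∂_3 = 0 ⇒ b_2 = 6 − 6 − 0 = 0. So H_2 = 0.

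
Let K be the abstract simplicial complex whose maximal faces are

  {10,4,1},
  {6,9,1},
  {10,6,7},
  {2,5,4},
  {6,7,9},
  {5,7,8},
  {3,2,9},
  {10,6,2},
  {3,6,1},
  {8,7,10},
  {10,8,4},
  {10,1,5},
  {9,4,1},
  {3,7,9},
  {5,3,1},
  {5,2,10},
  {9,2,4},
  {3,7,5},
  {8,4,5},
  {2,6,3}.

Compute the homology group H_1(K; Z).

Take the total order 1 < 2 < 3 < 4 < 5 < 6 < 7 < 8 < 9 < 10 on the vertex set. Then K (dimension 2) consists of the simplices:

  0-simplices (10): [1], [2], [3], [4], [5], [6], [7], [8], [9], [10]
  1-simplices (30): (30 of them)
  2-simplices (20): (20 of them)

giving chain groups C_0 ≅ Z^10, C_1 ≅ Z^30, C_2 ≅ Z^20.

Boundary ∂_1: C_1 → C_0 maps an edge to its endpoints' difference, ∂[p,q] = q − p. For instance
  ∂[2,9] = [9] − [2].
The resulting 10×30 matrix has rank 9, and its Smith normal form has invariant factors (1,1,1,1,1,1,1,1,1).

Boundary ∂_2: C_2 → C_1 sends each 2-simplex [p,q,r] to [q,r] − [p,r] + [p,q]. For instance
  ∂[1,3,6] = [3,6] − [1,6] + [1,3],
  ∂[3,5,7] = [5,7] − [3,7] + [3,5].
The 30×20 boundary matrix has rank 20 and Smith normal form diag(1,1,1,1,1,1,1,1,1,1,1,1,1,1,1,1,1,1,1,2).

Now H_k = ker ∂_k / im ∂_{k+1}, so:

  H_1: rank ker ∂_1 − rank ∂_2 = (30 − 9) − 20 = 1, and ∂_2 has invariant factor 2 > 1, so H_1 = Z ⊕ Z_2.

H_1 = Z ⊕ Z_2.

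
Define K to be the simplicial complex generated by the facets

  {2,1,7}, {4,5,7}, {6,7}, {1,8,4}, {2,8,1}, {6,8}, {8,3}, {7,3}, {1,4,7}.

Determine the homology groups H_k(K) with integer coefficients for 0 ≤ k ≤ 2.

K has 8 vertices, 14 edges, 5 triangles.
rank ∂_0 = 0, rank ∂_1 = 7 ⇒ b_0 = 8 − 0 − 7 = 1; all invariant factors of ∂_1 are 1 so no torsion. So H_0 = Z.
rank ∂_1 = 7, rank ∂_2 = 5 ⇒ b_1 = 14 − 7 − 5 = 2; all invariant factors of ∂_2 are 1 so no torsion. So H_1 = Z^2.
rank ∂_2 = 5, rank ∂_3 = 0 ⇒ b_2 = 5 − 5 − 0 = 0. So H_2 = 0.

H_0 = Z,  H_1 = Z^2,  H_2 = 0.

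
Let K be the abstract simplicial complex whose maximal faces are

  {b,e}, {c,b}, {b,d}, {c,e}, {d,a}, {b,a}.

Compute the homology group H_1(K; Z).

K has 5 vertices, 6 edges.
rank ∂_1 = 4, rank ∂_2 = 0 ⇒ b_1 = 6 − 4 − 0 = 2. So H_1 = Z^2.

H_1 = Z^2.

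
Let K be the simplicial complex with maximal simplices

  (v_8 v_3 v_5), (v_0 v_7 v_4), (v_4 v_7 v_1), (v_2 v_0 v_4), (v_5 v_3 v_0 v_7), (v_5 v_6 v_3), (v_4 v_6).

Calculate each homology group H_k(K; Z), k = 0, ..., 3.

H_0 = Z,  H_1 = Z,  H_2 = 0,  H_3 = 0.

K has 9 vertices, 17 edges, 9 triangles, 1 3-simplex.
rank ∂_0 = 0, rank ∂_1 = 8 ⇒ b_0 = 9 − 0 − 8 = 1; all invariant factors of ∂_1 are 1 so no torsion. So H_0 ≅ Z.
rank ∂_1 = 8, rank ∂_2 = 8 ⇒ b_1 = 17 − 8 − 8 = 1; all invariant factors of ∂_2 are 1 so no torsion. So H_1 ≅ Z.
rank ∂_2 = 8, rank ∂_3 = 1 ⇒ b_2 = 9 − 8 − 1 = 0; all invariant factors of ∂_3 are 1 so no torsion. So H_2 ≅ 0.
rank ∂_3 = 1, rank ∂_4 = 0 ⇒ b_3 = 1 − 1 − 0 = 0. So H_3 ≅ 0.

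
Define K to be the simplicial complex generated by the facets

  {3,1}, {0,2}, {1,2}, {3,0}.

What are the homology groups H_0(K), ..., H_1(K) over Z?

H_0 = Z,  H_1 = Z.

We work with the vertex ordering 0 < 1 < 2 < 3. The simplices of K, each written with vertices in increasing order, are:

  0-simplices (4): [0], [1], [2], [3]
  1-simplices (4): [0,2], [0,3], [1,2], [1,3]

giving chain groups C_0 ≅ Z^4, C_1 ≅ Z^4.

∂_1: C_1 → C_0 is given by ∂[p,q] = [q] − [p].
The resulting 4×4 matrix has rank 3, and its Smith normal form has invariant factors (1,1,1).

Reading off H_k = ker ∂_k / im ∂_{k+1}:

  H_0: rank C_0 − rank ∂_1 = 4 − 3 = 1, and the invariant factors of ∂_1 are all 1, so H_0 = Z.
  H_1: rank ker ∂_1 − rank ∂_2 = (4 − 3) − 0 = 1, and there is no ∂_2, so H_1 = Z.

As a check, the Euler characteristic is 4 − 4 = 0, which agrees with 1 − 1 = 0.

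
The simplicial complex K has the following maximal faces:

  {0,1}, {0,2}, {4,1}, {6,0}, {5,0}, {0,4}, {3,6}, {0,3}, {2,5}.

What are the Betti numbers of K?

Take the total order 0 < 1 < 2 < 3 < 4 < 5 < 6 on the vertex set. Then K (dimension 1) consists of the simplices:

  0-simplices (7): [0], [1], [2], [3], [4], [5], [6]
  1-simplices (9): [0,1], [0,2], [0,3], [0,4], [0,5], [0,6], [1,4], [2,5], [3,6]

giving chain groups C_0 ≅ Z^7, C_1 ≅ Z^9.

∂_1: C_1 → C_0 sends each edge [p,q] (with p < q) to q − p.
The 7×9 boundary matrix has rank 6 and Smith normal form diag(1,1,1,1,1,1).

Computing H_k = (kernel of ∂_k) / (image of ∂_{k+1}):

  H_0: rank C_0 − rank ∂_1 = 7 − 6 = 1, and the invariant factors of ∂_1 are all 1, so H_0 = Z.
  H_1: rank ker ∂_1 − rank ∂_2 = (9 − 6) − 0 = 3, and there is no ∂_2, so H_1 = Z^3.

As a check, the Euler characteristic is 7 − 9 = -2, which agrees with 1 − 3 = -2.
(K is a triangulation of a wedge of 3 circles.)

Hence the Betti numbers are b_0 = 1, b_1 = 3.

b_0 = 1, b_1 = 3.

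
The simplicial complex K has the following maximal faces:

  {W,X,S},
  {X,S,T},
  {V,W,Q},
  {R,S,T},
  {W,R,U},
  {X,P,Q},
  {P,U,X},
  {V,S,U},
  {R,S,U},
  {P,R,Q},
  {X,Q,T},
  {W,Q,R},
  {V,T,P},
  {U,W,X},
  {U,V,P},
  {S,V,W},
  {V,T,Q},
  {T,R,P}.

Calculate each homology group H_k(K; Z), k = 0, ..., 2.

H_0 = Z,  H_1 = Z ⊕ Z/2,  H_2 = 0.

Take the total order P < Q < R < S < T < U < V < W < X on the vertex set. Then K (dimension 2) consists of the simplices:

  0-simplices (9): P, Q, R, S, T, U, V, W, X
  1-simplices (27): PQ, PR, PT, PU, PV, PX, QR, QT, QV, QW, QX, RS, RT, RU, RW, ST, SU, SV, SW, SX, TV, TX, UV, UW, UX, VW, WX
  2-simplices (18): PQR, PQX, PRT, PTV, PUV, PUX, QRW, QTV, QTX, QVW, RST, RSU, RUW, STX, SUV, SVW, SWX, UWX

giving chain groups C_0 ≅ Z^9, C_1 ≅ Z^27, C_2 ≅ Z^18.

The boundary map ∂_1: C_1 → C_0 sends each edge [p,q] (with p < q) to q − p. For instance
  ∂RW = W − R.
As a 9×27 matrix over Z this has rank 8, with invariant factors (1,1,1,1,1,1,1,1).

The boundary map ∂_2: C_2 → C_1 acts by ∂[p,q,r] = [q,r] − [p,r] + [p,q]. For instance
  ∂PRT = RT − PT + PR,
  ∂SUV = UV − SV + SU.
The resulting 27×18 matrix has rank 18, and its Smith normal form has invariant factors (1,1,1,1,1,1,1,1,1,1,1,1,1,1,1,1,1,2).

From H_k ≅ ker(∂_k) / im(∂_{k+1}) we obtain:

  H_0: rank C_0 − rank ∂_1 = 9 − 8 = 1, and the invariant factors of ∂_1 are all 1, so H_0 = Z.
  H_1: rank ker ∂_1 − rank ∂_2 = (27 − 8) − 18 = 1, and ∂_2 has invariant factor 2 > 1, so H_1 = Z ⊕ Z/2.
  H_2: rank ker ∂_2 − rank ∂_3 = (18 − 18) − 0 = 0, and there is no ∂_3, so H_2 = 0.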